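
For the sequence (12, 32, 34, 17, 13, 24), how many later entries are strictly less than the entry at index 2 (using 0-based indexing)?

The element at index 2 is 34.
Elements after it: 17, 13, 24
Those smaller than 34: 17, 13, 24

3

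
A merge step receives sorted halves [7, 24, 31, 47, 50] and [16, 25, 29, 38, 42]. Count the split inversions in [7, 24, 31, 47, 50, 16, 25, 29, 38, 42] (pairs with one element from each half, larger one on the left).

Take each right-half value and tally the left-half values above it:
r = 16: 24, 31, 47, 50 → 4
r = 25: 31, 47, 50 → 3
r = 29: 31, 47, 50 → 3
r = 38: 47, 50 → 2
r = 42: 47, 50 → 2
Cross-inversions: 4 + 3 + 3 + 2 + 2 = 14

14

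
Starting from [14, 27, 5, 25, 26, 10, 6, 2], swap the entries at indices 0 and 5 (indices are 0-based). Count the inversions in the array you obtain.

Inversions: 19

Positions 0 and 5 hold 14 and 10; after swapping, the array is [10, 27, 5, 25, 26, 14, 6, 2].
Sweep left to right; for each value list the smaller values that follow it:
10: 3
27: 6
5: 1
25: 3
26: 3
14: 2
6: 1
2: 0
Sum: 3 + 6 + 1 + 3 + 3 + 2 + 1 + 0 = 19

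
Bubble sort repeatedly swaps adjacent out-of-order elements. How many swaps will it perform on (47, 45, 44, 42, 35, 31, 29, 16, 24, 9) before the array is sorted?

44 swaps

Minimum adjacent swaps = number of inversions (each swap of adjacent out-of-order elements removes one inversion and no swap can remove more).
Count inversions — for each element, later elements that are smaller:
47: 45, 44, 42, 35, 31, 29, 16, 24, 9 → 9
45: 44, 42, 35, 31, 29, 16, 24, 9 → 8
44: 42, 35, 31, 29, 16, 24, 9 → 7
42: 35, 31, 29, 16, 24, 9 → 6
35: 31, 29, 16, 24, 9 → 5
31: 29, 16, 24, 9 → 4
29: 16, 24, 9 → 3
16: 9 → 1
24: 9 → 1
9: none → 0
Total inversions: 9 + 8 + 7 + 6 + 5 + 4 + 3 + 1 + 1 + 0 = 44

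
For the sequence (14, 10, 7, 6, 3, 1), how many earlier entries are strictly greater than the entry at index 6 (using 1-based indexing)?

5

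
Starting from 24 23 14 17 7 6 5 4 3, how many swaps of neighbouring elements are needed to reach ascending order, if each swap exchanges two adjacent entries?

The minimum number of adjacent swaps to sort an array equals its inversion count, since every such swap removes exactly one inversion.
Count inversions — for each element, later elements that are smaller:
24: 23, 14, 17, 7, 6, 5, 4, 3 → 8
23: 14, 17, 7, 6, 5, 4, 3 → 7
14: 7, 6, 5, 4, 3 → 5
17: 7, 6, 5, 4, 3 → 5
7: 6, 5, 4, 3 → 4
6: 5, 4, 3 → 3
5: 4, 3 → 2
4: 3 → 1
3: none → 0
Total inversions: 8 + 7 + 5 + 5 + 4 + 3 + 2 + 1 + 0 = 35

35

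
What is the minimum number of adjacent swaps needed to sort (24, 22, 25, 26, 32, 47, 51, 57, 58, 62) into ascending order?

1

Each adjacent swap fixes exactly one inversion, so the minimum swap count equals the number of inversions.
Count inversions — for each element, later elements that are smaller:
24: 22 → 1
22: none → 0
25: none → 0
26: none → 0
32: none → 0
47: none → 0
51: none → 0
57: none → 0
58: none → 0
62: none → 0
Total inversions: 1 + 0 + 0 + 0 + 0 + 0 + 0 + 0 + 0 + 0 = 1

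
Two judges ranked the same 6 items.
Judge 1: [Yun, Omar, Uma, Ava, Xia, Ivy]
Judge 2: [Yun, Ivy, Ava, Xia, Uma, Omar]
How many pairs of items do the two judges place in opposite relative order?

Assign each item its position (1..6) in the first ordering, then rewrite the second ordering as that position sequence:
positions: Yun→1, Omar→2, Uma→3, Ava→4, Xia→5, Ivy→6
second ordering as positions: [1, 6, 4, 5, 3, 2]
Discordant pairs = inversions in this position sequence.
1: 0
6: 4, 5, 3, 2 → 4
4: 3, 2 → 2
5: 3, 2 → 2
3: 2 → 1
2: 0
Total: 0 + 4 + 2 + 2 + 1 + 0 = 9

9 discordant pairs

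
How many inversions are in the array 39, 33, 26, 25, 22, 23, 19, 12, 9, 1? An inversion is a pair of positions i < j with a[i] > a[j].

Element-by-element contributions:
39 → 33, 26, 25, 22, 23, 19, 12, 9, 1 → 9
33 → 26, 25, 22, 23, 19, 12, 9, 1 → 8
26 → 25, 22, 23, 19, 12, 9, 1 → 7
25 → 22, 23, 19, 12, 9, 1 → 6
22 → 19, 12, 9, 1 → 4
23 → 19, 12, 9, 1 → 4
19 → 12, 9, 1 → 3
12 → 9, 1 → 2
9 → 1 → 1
1 → none → 0
Sum: 9 + 8 + 7 + 6 + 4 + 4 + 3 + 2 + 1 + 0 = 44

There are 44 out-of-order pairs.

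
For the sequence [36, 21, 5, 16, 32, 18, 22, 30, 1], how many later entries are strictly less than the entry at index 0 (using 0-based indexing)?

8 such elements

The element at index 0 is 36.
Elements after it: 21, 5, 16, 32, 18, 22, 30, 1
Those smaller than 36: 21, 5, 16, 32, 18, 22, 30, 1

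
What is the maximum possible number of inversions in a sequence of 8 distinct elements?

A reversed (strictly descending) arrangement makes every pair an inversion, giving C(8, 2) inversions.
C(8, 2) = 8·7/2 = 28

There are 28 inversions.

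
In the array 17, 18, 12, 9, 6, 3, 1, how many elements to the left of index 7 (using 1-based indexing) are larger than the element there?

6

The element at index 7 is 1.
Elements before it: 17, 18, 12, 9, 6, 3
Those larger than 1: 17, 18, 12, 9, 6, 3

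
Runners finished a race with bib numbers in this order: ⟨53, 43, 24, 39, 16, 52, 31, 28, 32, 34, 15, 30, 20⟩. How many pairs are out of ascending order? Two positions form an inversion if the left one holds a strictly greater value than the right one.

Out-of-order pairs: 54

Sweep left to right; for each value list the smaller values that follow it:
53 → 43, 24, 39, 16, 52, 31, 28, 32, 34, 15, 30, 20 → 12
43 → 24, 39, 16, 31, 28, 32, 34, 15, 30, 20 → 10
24 → 16, 15, 20 → 3
39 → 16, 31, 28, 32, 34, 15, 30, 20 → 8
16 → 15 → 1
52 → 31, 28, 32, 34, 15, 30, 20 → 7
31 → 28, 15, 30, 20 → 4
28 → 15, 20 → 2
32 → 15, 30, 20 → 3
34 → 15, 30, 20 → 3
15 → none → 0
30 → 20 → 1
20 → none → 0
Sum: 12 + 10 + 3 + 8 + 1 + 7 + 4 + 2 + 3 + 3 + 0 + 1 + 0 = 54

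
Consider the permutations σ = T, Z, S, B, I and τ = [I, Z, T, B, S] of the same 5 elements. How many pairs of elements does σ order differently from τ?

6

Assign each item its position (1..5) in the first ordering, then rewrite the second ordering as that position sequence:
positions: T→1, Z→2, S→3, B→4, I→5
second ordering as positions: [5, 2, 1, 4, 3]
Discordant pairs = inversions in this position sequence.
5: 2, 1, 4, 3 → 4
2: 1 → 1
1: 0
4: 3 → 1
3: 0
Total: 4 + 1 + 0 + 1 + 0 = 6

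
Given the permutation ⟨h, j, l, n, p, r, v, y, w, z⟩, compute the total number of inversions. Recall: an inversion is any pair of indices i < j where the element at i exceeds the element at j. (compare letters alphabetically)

Sweep left to right; for each value list the smaller values that follow it:
h → none → 0
j → none → 0
l → none → 0
n → none → 0
p → none → 0
r → none → 0
v → none → 0
y → w → 1
w → none → 0
z → none → 0
Sum: 0 + 0 + 0 + 0 + 0 + 0 + 0 + 1 + 0 + 0 = 1

1 inversion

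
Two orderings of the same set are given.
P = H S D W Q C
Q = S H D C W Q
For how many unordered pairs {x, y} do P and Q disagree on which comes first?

3

Assign each item its position (1..6) in the first ordering, then rewrite the second ordering as that position sequence:
positions: H→1, S→2, D→3, W→4, Q→5, C→6
second ordering as positions: [2, 1, 3, 6, 4, 5]
Discordant pairs = inversions in this position sequence.
2: 1 → 1
1: 0
3: 0
6: 4, 5 → 2
4: 0
5: 0
Total: 1 + 0 + 0 + 2 + 0 + 0 = 3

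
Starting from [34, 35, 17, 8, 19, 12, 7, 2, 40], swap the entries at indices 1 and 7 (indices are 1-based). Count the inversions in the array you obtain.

Inversions: 15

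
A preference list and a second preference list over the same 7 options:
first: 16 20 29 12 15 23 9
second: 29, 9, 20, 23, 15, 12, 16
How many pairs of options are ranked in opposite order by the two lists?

Assign each item its position (1..7) in the first ordering, then rewrite the second ordering as that position sequence:
positions: 16→1, 20→2, 29→3, 12→4, 15→5, 23→6, 9→7
second ordering as positions: [3, 7, 2, 6, 5, 4, 1]
Discordant pairs = inversions in this position sequence.
3: 2, 1 → 2
7: 2, 6, 5, 4, 1 → 5
2: 1 → 1
6: 5, 4, 1 → 3
5: 4, 1 → 2
4: 1 → 1
1: 0
Total: 2 + 5 + 1 + 3 + 2 + 1 + 0 = 14

14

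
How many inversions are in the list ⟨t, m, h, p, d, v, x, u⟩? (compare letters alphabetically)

Out-of-order pairs: 10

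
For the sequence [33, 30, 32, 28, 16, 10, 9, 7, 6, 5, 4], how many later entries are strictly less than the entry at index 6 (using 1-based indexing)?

5

The element at index 6 is 10.
Elements after it: 9, 7, 6, 5, 4
Those smaller than 10: 9, 7, 6, 5, 4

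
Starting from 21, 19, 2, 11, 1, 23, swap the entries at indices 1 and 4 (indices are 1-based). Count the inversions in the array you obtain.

6 inversions

Positions 1 and 4 hold 21 and 11; after swapping, the array is [11, 19, 2, 21, 1, 23].
For each element, count later entries that are smaller:
11: 2
19: 2
2: 1
21: 1
1: 0
23: 0
Sum: 2 + 2 + 1 + 1 + 0 + 0 = 6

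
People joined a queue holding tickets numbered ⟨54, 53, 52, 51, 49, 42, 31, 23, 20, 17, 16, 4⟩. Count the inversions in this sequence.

Inversions: 66

Count, for each position, how many later elements it exceeds:
54 → 53, 52, 51, 49, 42, 31, 23, 20, 17, 16, 4 → 11
53 → 52, 51, 49, 42, 31, 23, 20, 17, 16, 4 → 10
52 → 51, 49, 42, 31, 23, 20, 17, 16, 4 → 9
51 → 49, 42, 31, 23, 20, 17, 16, 4 → 8
49 → 42, 31, 23, 20, 17, 16, 4 → 7
42 → 31, 23, 20, 17, 16, 4 → 6
31 → 23, 20, 17, 16, 4 → 5
23 → 20, 17, 16, 4 → 4
20 → 17, 16, 4 → 3
17 → 16, 4 → 2
16 → 4 → 1
4 → none → 0
Sum: 11 + 10 + 9 + 8 + 7 + 6 + 5 + 4 + 3 + 2 + 1 + 0 = 66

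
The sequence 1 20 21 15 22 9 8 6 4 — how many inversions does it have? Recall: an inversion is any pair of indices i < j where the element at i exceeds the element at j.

24 out-of-order pairs

Sweep left to right; for each value list the smaller values that follow it:
1 → none → 0
20 → 15, 9, 8, 6, 4 → 5
21 → 15, 9, 8, 6, 4 → 5
15 → 9, 8, 6, 4 → 4
22 → 9, 8, 6, 4 → 4
9 → 8, 6, 4 → 3
8 → 6, 4 → 2
6 → 4 → 1
4 → none → 0
Sum: 0 + 5 + 5 + 4 + 4 + 3 + 2 + 1 + 0 = 24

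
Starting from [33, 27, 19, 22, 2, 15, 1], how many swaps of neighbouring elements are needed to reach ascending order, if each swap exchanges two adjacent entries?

19 adjacent swaps

The minimum number of adjacent swaps to sort an array equals its inversion count, since every such swap removes exactly one inversion.
Count inversions — for each element, later elements that are smaller:
33: 27, 19, 22, 2, 15, 1 → 6
27: 19, 22, 2, 15, 1 → 5
19: 2, 15, 1 → 3
22: 2, 15, 1 → 3
2: 1 → 1
15: 1 → 1
1: none → 0
Total inversions: 6 + 5 + 3 + 3 + 1 + 1 + 0 = 19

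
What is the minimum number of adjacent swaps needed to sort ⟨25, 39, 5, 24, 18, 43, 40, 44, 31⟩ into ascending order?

Minimum adjacent swaps = number of inversions (each swap of adjacent out-of-order elements removes one inversion and no swap can remove more).
Count inversions — for each element, later elements that are smaller:
25: 5, 24, 18 → 3
39: 5, 24, 18, 31 → 4
5: none → 0
24: 18 → 1
18: none → 0
43: 40, 31 → 2
40: 31 → 1
44: 31 → 1
31: none → 0
Total inversions: 3 + 4 + 0 + 1 + 0 + 2 + 1 + 1 + 0 = 12

Swaps: 12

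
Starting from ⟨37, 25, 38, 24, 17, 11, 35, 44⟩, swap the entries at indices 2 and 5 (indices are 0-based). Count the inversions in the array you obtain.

Positions 2 and 5 hold 38 and 11; after swapping, the array is [37, 25, 11, 24, 17, 38, 35, 44].
Count, for each position, how many later elements it exceeds:
37 → 25, 11, 24, 17, 35 → 5
25 → 11, 24, 17 → 3
11 → none → 0
24 → 17 → 1
17 → none → 0
38 → 35 → 1
35 → none → 0
44 → none → 0
Sum: 5 + 3 + 0 + 1 + 0 + 1 + 0 + 0 = 10

There are 10 inversions.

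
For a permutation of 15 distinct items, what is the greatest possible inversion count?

105 inversions

The maximum occurs when the array is in strictly decreasing order: every one of the C(15, 2) pairs is inverted.
C(15, 2) = 15·14/2 = 105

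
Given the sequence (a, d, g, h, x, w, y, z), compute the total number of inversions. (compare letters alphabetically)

1

For each element, count later entries that are smaller:
a → none → 0
d → none → 0
g → none → 0
h → none → 0
x → w → 1
w → none → 0
y → none → 0
z → none → 0
Sum: 0 + 0 + 0 + 0 + 1 + 0 + 0 + 0 = 1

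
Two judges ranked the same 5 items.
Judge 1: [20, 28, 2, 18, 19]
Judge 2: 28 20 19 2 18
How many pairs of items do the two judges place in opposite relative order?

There are 3 discordant pairs.

Assign each item its position (1..5) in the first ordering, then rewrite the second ordering as that position sequence:
positions: 20→1, 28→2, 2→3, 18→4, 19→5
second ordering as positions: [2, 1, 5, 3, 4]
Discordant pairs = inversions in this position sequence.
2: 1 → 1
1: 0
5: 3, 4 → 2
3: 0
4: 0
Total: 1 + 0 + 2 + 0 + 0 = 3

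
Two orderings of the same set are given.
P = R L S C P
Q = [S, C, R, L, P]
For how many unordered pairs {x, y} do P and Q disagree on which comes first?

Assign each item its position (1..5) in the first ordering, then rewrite the second ordering as that position sequence:
positions: R→1, L→2, S→3, C→4, P→5
second ordering as positions: [3, 4, 1, 2, 5]
Discordant pairs = inversions in this position sequence.
3: 1, 2 → 2
4: 1, 2 → 2
1: 0
2: 0
5: 0
Total: 2 + 2 + 0 + 0 + 0 = 4

4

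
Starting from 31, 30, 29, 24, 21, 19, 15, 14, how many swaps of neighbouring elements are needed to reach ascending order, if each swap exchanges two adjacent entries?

The minimum number of adjacent swaps to sort an array equals its inversion count, since every such swap removes exactly one inversion.
Count inversions — for each element, later elements that are smaller:
31: 30, 29, 24, 21, 19, 15, 14 → 7
30: 29, 24, 21, 19, 15, 14 → 6
29: 24, 21, 19, 15, 14 → 5
24: 21, 19, 15, 14 → 4
21: 19, 15, 14 → 3
19: 15, 14 → 2
15: 14 → 1
14: none → 0
Total inversions: 7 + 6 + 5 + 4 + 3 + 2 + 1 + 0 = 28

28 adjacent swaps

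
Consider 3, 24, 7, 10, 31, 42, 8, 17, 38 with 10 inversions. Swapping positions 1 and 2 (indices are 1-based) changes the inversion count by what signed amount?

Positions 1 and 2 hold 3 and 24; after swapping, the array is [24, 3, 7, 10, 31, 42, 8, 17, 38].
Element-by-element contributions:
24 → 3, 7, 10, 8, 17 → 5
3 → none → 0
7 → none → 0
10 → 8 → 1
31 → 8, 17 → 2
42 → 8, 17, 38 → 3
8 → none → 0
17 → none → 0
38 → none → 0
Sum: 5 + 0 + 0 + 1 + 2 + 3 + 0 + 0 + 0 = 11
Change: 11 − 10 = +1

+1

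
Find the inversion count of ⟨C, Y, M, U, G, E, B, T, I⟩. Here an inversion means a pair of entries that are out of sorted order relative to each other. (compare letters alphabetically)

21

Sweep left to right; for each value list the smaller values that follow it:
C: 1
Y: 7
M: 4
U: 5
G: 2
E: 1
B: 0
T: 1
I: 0
Sum: 1 + 7 + 4 + 5 + 2 + 1 + 0 + 1 + 0 = 21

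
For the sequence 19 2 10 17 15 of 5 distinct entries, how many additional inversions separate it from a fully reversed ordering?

5

Maximum inversions for 5 distinct elements is C(5, 2) = 5·4/2 = 10.
Current inversions — for each element, count later smaller elements:
19: 4
2: 0
10: 0
17: 1
15: 0
Current total: 4 + 0 + 0 + 1 + 0 = 5
Shortfall: 10 − 5 = 5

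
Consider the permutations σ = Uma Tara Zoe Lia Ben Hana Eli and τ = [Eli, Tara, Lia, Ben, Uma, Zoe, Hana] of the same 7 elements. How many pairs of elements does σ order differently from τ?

11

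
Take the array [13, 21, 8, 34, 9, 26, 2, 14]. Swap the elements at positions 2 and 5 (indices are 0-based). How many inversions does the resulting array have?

18 inversions

Positions 2 and 5 hold 8 and 26; after swapping, the array is [13, 21, 26, 34, 9, 8, 2, 14].
Count, for each position, how many later elements it exceeds:
13 → 9, 8, 2 → 3
21 → 9, 8, 2, 14 → 4
26 → 9, 8, 2, 14 → 4
34 → 9, 8, 2, 14 → 4
9 → 8, 2 → 2
8 → 2 → 1
2 → none → 0
14 → none → 0
Sum: 3 + 4 + 4 + 4 + 2 + 1 + 0 + 0 = 18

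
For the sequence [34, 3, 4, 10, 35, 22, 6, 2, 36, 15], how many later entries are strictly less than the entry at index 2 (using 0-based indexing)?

The element at index 2 is 4.
Elements after it: 10, 35, 22, 6, 2, 36, 15
Those smaller than 4: 2

1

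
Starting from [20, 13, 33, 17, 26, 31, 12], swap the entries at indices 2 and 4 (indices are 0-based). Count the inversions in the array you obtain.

Positions 2 and 4 hold 33 and 26; after swapping, the array is [20, 13, 26, 17, 33, 31, 12].
Count, for each position, how many later elements it exceeds:
20 → 13, 17, 12 → 3
13 → 12 → 1
26 → 17, 12 → 2
17 → 12 → 1
33 → 31, 12 → 2
31 → 12 → 1
12 → none → 0
Sum: 3 + 1 + 2 + 1 + 2 + 1 + 0 = 10

10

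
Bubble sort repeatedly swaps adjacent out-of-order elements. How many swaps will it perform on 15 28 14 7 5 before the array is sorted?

There are 9 swaps.

Minimum adjacent swaps = number of inversions (each swap of adjacent out-of-order elements removes one inversion and no swap can remove more).
Count inversions — for each element, later elements that are smaller:
15: 14, 7, 5 → 3
28: 14, 7, 5 → 3
14: 7, 5 → 2
7: 5 → 1
5: none → 0
Total inversions: 3 + 3 + 2 + 1 + 0 = 9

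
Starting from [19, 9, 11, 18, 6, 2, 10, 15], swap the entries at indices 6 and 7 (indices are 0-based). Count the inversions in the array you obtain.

There are 18 inversions.

Positions 6 and 7 hold 10 and 15; after swapping, the array is [19, 9, 11, 18, 6, 2, 15, 10].
For each element, count later entries that are smaller:
19 → 9, 11, 18, 6, 2, 15, 10 → 7
9 → 6, 2 → 2
11 → 6, 2, 10 → 3
18 → 6, 2, 15, 10 → 4
6 → 2 → 1
2 → none → 0
15 → 10 → 1
10 → none → 0
Sum: 7 + 2 + 3 + 4 + 1 + 0 + 1 + 0 = 18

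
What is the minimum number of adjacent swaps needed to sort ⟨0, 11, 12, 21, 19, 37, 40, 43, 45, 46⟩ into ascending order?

1 adjacent swap

Each adjacent swap fixes exactly one inversion, so the minimum swap count equals the number of inversions.
Count inversions — for each element, later elements that are smaller:
0: none → 0
11: none → 0
12: none → 0
21: 19 → 1
19: none → 0
37: none → 0
40: none → 0
43: none → 0
45: none → 0
46: none → 0
Total inversions: 0 + 0 + 0 + 1 + 0 + 0 + 0 + 0 + 0 + 0 = 1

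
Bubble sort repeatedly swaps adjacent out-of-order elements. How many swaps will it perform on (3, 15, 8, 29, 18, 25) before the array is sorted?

Minimum adjacent swaps = number of inversions (each swap of adjacent out-of-order elements removes one inversion and no swap can remove more).
Count inversions — for each element, later elements that are smaller:
3: none → 0
15: 8 → 1
8: none → 0
29: 18, 25 → 2
18: none → 0
25: none → 0
Total inversions: 0 + 1 + 0 + 2 + 0 + 0 = 3

There are 3 adjacent swaps.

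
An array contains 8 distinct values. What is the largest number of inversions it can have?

28

The maximum occurs when the array is in strictly decreasing order: every one of the C(8, 2) pairs is inverted.
C(8, 2) = 8·7/2 = 28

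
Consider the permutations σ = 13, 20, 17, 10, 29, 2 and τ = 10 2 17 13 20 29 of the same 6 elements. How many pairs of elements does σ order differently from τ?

9

Assign each item its position (1..6) in the first ordering, then rewrite the second ordering as that position sequence:
positions: 13→1, 20→2, 17→3, 10→4, 29→5, 2→6
second ordering as positions: [4, 6, 3, 1, 2, 5]
Discordant pairs = inversions in this position sequence.
4: 3, 1, 2 → 3
6: 3, 1, 2, 5 → 4
3: 1, 2 → 2
1: 0
2: 0
5: 0
Total: 3 + 4 + 2 + 0 + 0 + 0 = 9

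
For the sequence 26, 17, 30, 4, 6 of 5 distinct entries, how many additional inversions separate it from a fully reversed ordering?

3

Maximum inversions for 5 distinct elements is C(5, 2) = 5·4/2 = 10.
Current inversions — for each element, count later smaller elements:
26: 3
17: 2
30: 2
4: 0
6: 0
Current total: 3 + 2 + 2 + 0 + 0 = 7
Shortfall: 10 − 7 = 3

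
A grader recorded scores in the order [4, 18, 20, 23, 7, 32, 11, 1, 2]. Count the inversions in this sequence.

Inversions: 21

Count, for each position, how many later elements it exceeds:
4 → 1, 2 → 2
18 → 7, 11, 1, 2 → 4
20 → 7, 11, 1, 2 → 4
23 → 7, 11, 1, 2 → 4
7 → 1, 2 → 2
32 → 11, 1, 2 → 3
11 → 1, 2 → 2
1 → none → 0
2 → none → 0
Sum: 2 + 4 + 4 + 4 + 2 + 3 + 2 + 0 + 0 = 21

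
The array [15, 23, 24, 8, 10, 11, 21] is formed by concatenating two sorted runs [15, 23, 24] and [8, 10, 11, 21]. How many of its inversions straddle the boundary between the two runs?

11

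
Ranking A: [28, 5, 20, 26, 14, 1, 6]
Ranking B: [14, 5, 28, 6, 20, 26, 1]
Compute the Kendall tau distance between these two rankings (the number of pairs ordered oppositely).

8

Assign each item its position (1..7) in the first ordering, then rewrite the second ordering as that position sequence:
positions: 28→1, 5→2, 20→3, 26→4, 14→5, 1→6, 6→7
second ordering as positions: [5, 2, 1, 7, 3, 4, 6]
Discordant pairs = inversions in this position sequence.
5: 2, 1, 3, 4 → 4
2: 1 → 1
1: 0
7: 3, 4, 6 → 3
3: 0
4: 0
6: 0
Total: 4 + 1 + 0 + 3 + 0 + 0 + 0 = 8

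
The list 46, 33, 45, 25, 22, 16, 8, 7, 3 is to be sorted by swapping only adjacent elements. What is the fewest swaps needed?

The minimum number of adjacent swaps to sort an array equals its inversion count, since every such swap removes exactly one inversion.
Count inversions — for each element, later elements that are smaller:
46: 33, 45, 25, 22, 16, 8, 7, 3 → 8
33: 25, 22, 16, 8, 7, 3 → 6
45: 25, 22, 16, 8, 7, 3 → 6
25: 22, 16, 8, 7, 3 → 5
22: 16, 8, 7, 3 → 4
16: 8, 7, 3 → 3
8: 7, 3 → 2
7: 3 → 1
3: none → 0
Total inversions: 8 + 6 + 6 + 5 + 4 + 3 + 2 + 1 + 0 = 35

35 swaps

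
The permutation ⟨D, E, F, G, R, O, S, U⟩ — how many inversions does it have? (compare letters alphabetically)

Sweep left to right; for each value list the smaller values that follow it:
D → none → 0
E → none → 0
F → none → 0
G → none → 0
R → O → 1
O → none → 0
S → none → 0
U → none → 0
Sum: 0 + 0 + 0 + 0 + 1 + 0 + 0 + 0 = 1

1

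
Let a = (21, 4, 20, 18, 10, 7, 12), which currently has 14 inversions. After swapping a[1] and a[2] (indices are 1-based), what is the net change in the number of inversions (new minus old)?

-1

Positions 1 and 2 hold 21 and 4; after swapping, the array is [4, 21, 20, 18, 10, 7, 12].
Count, for each position, how many later elements it exceeds:
4: 0
21: 5
20: 4
18: 3
10: 1
7: 0
12: 0
Sum: 0 + 5 + 4 + 3 + 1 + 0 + 0 = 13
Change: 13 − 14 = -1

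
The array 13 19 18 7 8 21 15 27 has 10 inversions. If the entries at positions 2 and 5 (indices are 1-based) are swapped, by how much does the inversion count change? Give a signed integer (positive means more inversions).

Positions 2 and 5 hold 19 and 8; after swapping, the array is [13, 8, 18, 7, 19, 21, 15, 27].
For each element, count later entries that are smaller:
13 → 8, 7 → 2
8 → 7 → 1
18 → 7, 15 → 2
7 → none → 0
19 → 15 → 1
21 → 15 → 1
15 → none → 0
27 → none → 0
Sum: 2 + 1 + 2 + 0 + 1 + 1 + 0 + 0 = 7
Change: 7 − 10 = -3

-3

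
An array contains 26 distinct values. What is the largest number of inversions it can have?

There are 325 inversions.

The maximum occurs when the array is in strictly decreasing order: every one of the C(26, 2) pairs is inverted.
C(26, 2) = 26·25/2 = 325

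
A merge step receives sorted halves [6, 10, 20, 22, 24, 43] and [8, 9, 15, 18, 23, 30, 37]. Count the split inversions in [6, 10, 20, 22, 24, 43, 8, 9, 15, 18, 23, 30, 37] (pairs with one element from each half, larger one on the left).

22 split inversions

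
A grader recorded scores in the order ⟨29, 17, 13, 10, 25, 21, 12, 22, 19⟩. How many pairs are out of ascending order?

There are 20 out-of-order pairs.

For each element, count later entries that are smaller:
29 → 17, 13, 10, 25, 21, 12, 22, 19 → 8
17 → 13, 10, 12 → 3
13 → 10, 12 → 2
10 → none → 0
25 → 21, 12, 22, 19 → 4
21 → 12, 19 → 2
12 → none → 0
22 → 19 → 1
19 → none → 0
Sum: 8 + 3 + 2 + 0 + 4 + 2 + 0 + 1 + 0 = 20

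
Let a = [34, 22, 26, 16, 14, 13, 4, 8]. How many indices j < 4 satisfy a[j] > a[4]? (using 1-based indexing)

3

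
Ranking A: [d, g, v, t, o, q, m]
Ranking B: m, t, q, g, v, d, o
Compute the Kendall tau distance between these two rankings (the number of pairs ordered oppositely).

Assign each item its position (1..7) in the first ordering, then rewrite the second ordering as that position sequence:
positions: d→1, g→2, v→3, t→4, o→5, q→6, m→7
second ordering as positions: [7, 4, 6, 2, 3, 1, 5]
Discordant pairs = inversions in this position sequence.
7: 4, 6, 2, 3, 1, 5 → 6
4: 2, 3, 1 → 3
6: 2, 3, 1, 5 → 4
2: 1 → 1
3: 1 → 1
1: 0
5: 0
Total: 6 + 3 + 4 + 1 + 1 + 0 + 0 = 15

15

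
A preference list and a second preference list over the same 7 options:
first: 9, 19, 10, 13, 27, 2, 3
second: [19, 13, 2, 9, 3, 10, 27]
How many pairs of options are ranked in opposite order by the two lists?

8

Assign each item its position (1..7) in the first ordering, then rewrite the second ordering as that position sequence:
positions: 9→1, 19→2, 10→3, 13→4, 27→5, 2→6, 3→7
second ordering as positions: [2, 4, 6, 1, 7, 3, 5]
Discordant pairs = inversions in this position sequence.
2: 1 → 1
4: 1, 3 → 2
6: 1, 3, 5 → 3
1: 0
7: 3, 5 → 2
3: 0
5: 0
Total: 1 + 2 + 3 + 0 + 2 + 0 + 0 = 8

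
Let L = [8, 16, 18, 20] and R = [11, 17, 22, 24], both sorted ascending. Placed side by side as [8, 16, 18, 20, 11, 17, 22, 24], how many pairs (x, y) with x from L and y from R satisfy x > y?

There are 5 split inversions.

For each element r of the right run, count left-run elements greater than r:
r = 11: 16, 18, 20 → 3
r = 17: 18, 20 → 2
r = 22: none → 0
r = 24: none → 0
Cross-inversions: 3 + 2 + 0 + 0 = 5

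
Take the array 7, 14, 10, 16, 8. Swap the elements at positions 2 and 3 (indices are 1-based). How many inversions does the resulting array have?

3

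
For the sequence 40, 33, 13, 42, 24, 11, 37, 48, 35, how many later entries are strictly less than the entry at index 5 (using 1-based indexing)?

1

The element at index 5 is 24.
Elements after it: 11, 37, 48, 35
Those smaller than 24: 11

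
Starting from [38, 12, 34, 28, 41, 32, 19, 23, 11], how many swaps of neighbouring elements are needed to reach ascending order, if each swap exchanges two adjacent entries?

25

The minimum number of adjacent swaps to sort an array equals its inversion count, since every such swap removes exactly one inversion.
Count inversions — for each element, later elements that are smaller:
38: 12, 34, 28, 32, 19, 23, 11 → 7
12: 11 → 1
34: 28, 32, 19, 23, 11 → 5
28: 19, 23, 11 → 3
41: 32, 19, 23, 11 → 4
32: 19, 23, 11 → 3
19: 11 → 1
23: 11 → 1
11: none → 0
Total inversions: 7 + 1 + 5 + 3 + 4 + 3 + 1 + 1 + 0 = 25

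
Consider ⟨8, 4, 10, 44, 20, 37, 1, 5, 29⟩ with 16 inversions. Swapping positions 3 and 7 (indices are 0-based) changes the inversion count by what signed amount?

-5

Positions 3 and 7 hold 44 and 5; after swapping, the array is [8, 4, 10, 5, 20, 37, 1, 44, 29].
Count, for each position, how many later elements it exceeds:
8: 3
4: 1
10: 2
5: 1
20: 1
37: 2
1: 0
44: 1
29: 0
Sum: 3 + 1 + 2 + 1 + 1 + 2 + 0 + 1 + 0 = 11
Change: 11 − 16 = -5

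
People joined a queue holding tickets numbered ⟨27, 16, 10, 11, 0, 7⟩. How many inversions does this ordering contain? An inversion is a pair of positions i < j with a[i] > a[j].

13 out-of-order pairs

Count, for each position, how many later elements it exceeds:
27: 5
16: 4
10: 2
11: 2
0: 0
7: 0
Sum: 5 + 4 + 2 + 2 + 0 + 0 = 13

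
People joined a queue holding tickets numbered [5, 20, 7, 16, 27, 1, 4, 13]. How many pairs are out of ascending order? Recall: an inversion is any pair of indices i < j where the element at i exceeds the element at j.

There are 15 out-of-order pairs.

Count, for each position, how many later elements it exceeds:
5 → 1, 4 → 2
20 → 7, 16, 1, 4, 13 → 5
7 → 1, 4 → 2
16 → 1, 4, 13 → 3
27 → 1, 4, 13 → 3
1 → none → 0
4 → none → 0
13 → none → 0
Sum: 2 + 5 + 2 + 3 + 3 + 0 + 0 + 0 = 15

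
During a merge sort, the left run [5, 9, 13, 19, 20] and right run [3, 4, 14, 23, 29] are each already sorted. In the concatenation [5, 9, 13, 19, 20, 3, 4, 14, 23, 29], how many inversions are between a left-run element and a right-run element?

12

Take each right-half value and tally the left-half values above it:
r = 3: 5, 9, 13, 19, 20 → 5
r = 4: 5, 9, 13, 19, 20 → 5
r = 14: 19, 20 → 2
r = 23: none → 0
r = 29: none → 0
Cross-inversions: 5 + 5 + 2 + 0 + 0 = 12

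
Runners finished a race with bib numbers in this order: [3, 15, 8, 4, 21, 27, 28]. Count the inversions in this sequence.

Out-of-order pairs: 3

Inversion pairs (indices are 0-based):
(1,2): 15 > 8
(1,3): 15 > 4
(2,3): 8 > 4
That's 3 pairs.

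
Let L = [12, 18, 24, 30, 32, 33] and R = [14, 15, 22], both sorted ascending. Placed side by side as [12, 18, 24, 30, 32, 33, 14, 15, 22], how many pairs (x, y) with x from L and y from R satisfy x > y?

Split inversions: 14

For each element r of the right run, count left-run elements greater than r:
r = 14: 18, 24, 30, 32, 33 → 5
r = 15: 18, 24, 30, 32, 33 → 5
r = 22: 24, 30, 32, 33 → 4
Cross-inversions: 5 + 5 + 4 = 14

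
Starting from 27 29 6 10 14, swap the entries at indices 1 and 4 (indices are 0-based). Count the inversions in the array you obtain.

5 inversions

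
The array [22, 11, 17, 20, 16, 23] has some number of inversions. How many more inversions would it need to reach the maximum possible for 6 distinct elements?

Maximum inversions for 6 distinct elements is C(6, 2) = 6·5/2 = 15.
Current inversions — for each element, count later smaller elements:
22: 4
11: 0
17: 1
20: 1
16: 0
23: 0
Current total: 4 + 0 + 1 + 1 + 0 + 0 = 6
Shortfall: 15 − 6 = 9

9 inversions short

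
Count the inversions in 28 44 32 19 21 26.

10

Inversion pairs (indices are 0-based):
(0,3): 28 > 19
(0,4): 28 > 21
(0,5): 28 > 26
(1,2): 44 > 32
(1,3): 44 > 19
(1,4): 44 > 21
(1,5): 44 > 26
(2,3): 32 > 19
(2,4): 32 > 21
(2,5): 32 > 26
That's 10 pairs.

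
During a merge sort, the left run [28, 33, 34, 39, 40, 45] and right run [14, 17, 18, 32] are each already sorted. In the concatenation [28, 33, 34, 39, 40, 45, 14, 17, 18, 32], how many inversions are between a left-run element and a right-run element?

23

Count, for every r in R, how many entries of L exceed r:
r = 14: 28, 33, 34, 39, 40, 45 → 6
r = 17: 28, 33, 34, 39, 40, 45 → 6
r = 18: 28, 33, 34, 39, 40, 45 → 6
r = 32: 33, 34, 39, 40, 45 → 5
Cross-inversions: 6 + 6 + 6 + 5 = 23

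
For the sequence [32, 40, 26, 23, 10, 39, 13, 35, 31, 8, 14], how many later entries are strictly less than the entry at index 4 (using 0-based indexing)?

1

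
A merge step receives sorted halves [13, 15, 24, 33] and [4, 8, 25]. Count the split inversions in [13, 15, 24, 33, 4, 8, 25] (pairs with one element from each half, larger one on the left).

9 split inversions

Take each right-half value and tally the left-half values above it:
r = 4: 13, 15, 24, 33 → 4
r = 8: 13, 15, 24, 33 → 4
r = 25: 33 → 1
Cross-inversions: 4 + 4 + 1 = 9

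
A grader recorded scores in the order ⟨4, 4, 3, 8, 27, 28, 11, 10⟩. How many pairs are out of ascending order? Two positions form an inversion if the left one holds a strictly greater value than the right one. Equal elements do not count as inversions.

7 inversions

Sweep left to right; for each value list the smaller values that follow it:
4: 1
4: 1
3: 0
8: 0
27: 2
28: 2
11: 1
10: 0
Sum: 1 + 1 + 0 + 0 + 2 + 2 + 1 + 0 = 7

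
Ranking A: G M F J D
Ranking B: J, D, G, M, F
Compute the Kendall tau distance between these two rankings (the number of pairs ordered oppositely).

Assign each item its position (1..5) in the first ordering, then rewrite the second ordering as that position sequence:
positions: G→1, M→2, F→3, J→4, D→5
second ordering as positions: [4, 5, 1, 2, 3]
Discordant pairs = inversions in this position sequence.
4: 1, 2, 3 → 3
5: 1, 2, 3 → 3
1: 0
2: 0
3: 0
Total: 3 + 3 + 0 + 0 + 0 = 6

6 discordant pairs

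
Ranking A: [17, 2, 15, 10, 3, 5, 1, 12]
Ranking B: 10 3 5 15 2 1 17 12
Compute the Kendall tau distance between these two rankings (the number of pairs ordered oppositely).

13 discordant pairs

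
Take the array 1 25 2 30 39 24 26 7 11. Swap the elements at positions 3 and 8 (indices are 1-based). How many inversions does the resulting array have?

Inversions: 17

Positions 3 and 8 hold 2 and 7; after swapping, the array is [1, 25, 7, 30, 39, 24, 26, 2, 11].
For each element, count later entries that are smaller:
1 → none → 0
25 → 7, 24, 2, 11 → 4
7 → 2 → 1
30 → 24, 26, 2, 11 → 4
39 → 24, 26, 2, 11 → 4
24 → 2, 11 → 2
26 → 2, 11 → 2
2 → none → 0
11 → none → 0
Sum: 0 + 4 + 1 + 4 + 4 + 2 + 2 + 0 + 0 = 17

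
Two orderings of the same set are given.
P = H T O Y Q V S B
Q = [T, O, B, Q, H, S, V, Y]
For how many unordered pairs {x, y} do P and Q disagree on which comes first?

Assign each item its position (1..8) in the first ordering, then rewrite the second ordering as that position sequence:
positions: H→1, T→2, O→3, Y→4, Q→5, V→6, S→7, B→8
second ordering as positions: [2, 3, 8, 5, 1, 7, 6, 4]
Discordant pairs = inversions in this position sequence.
2: 1 → 1
3: 1 → 1
8: 5, 1, 7, 6, 4 → 5
5: 1, 4 → 2
1: 0
7: 6, 4 → 2
6: 4 → 1
4: 0
Total: 1 + 1 + 5 + 2 + 0 + 2 + 1 + 0 = 12

12 disagreeing pairs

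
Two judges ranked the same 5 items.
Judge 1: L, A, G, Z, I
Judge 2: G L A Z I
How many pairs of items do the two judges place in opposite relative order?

Assign each item its position (1..5) in the first ordering, then rewrite the second ordering as that position sequence:
positions: L→1, A→2, G→3, Z→4, I→5
second ordering as positions: [3, 1, 2, 4, 5]
Discordant pairs = inversions in this position sequence.
3: 1, 2 → 2
1: 0
2: 0
4: 0
5: 0
Total: 2 + 0 + 0 + 0 + 0 = 2

2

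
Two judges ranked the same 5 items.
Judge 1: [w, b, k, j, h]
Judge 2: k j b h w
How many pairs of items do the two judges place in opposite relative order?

There are 6 discordant pairs.

Assign each item its position (1..5) in the first ordering, then rewrite the second ordering as that position sequence:
positions: w→1, b→2, k→3, j→4, h→5
second ordering as positions: [3, 4, 2, 5, 1]
Discordant pairs = inversions in this position sequence.
3: 2, 1 → 2
4: 2, 1 → 2
2: 1 → 1
5: 1 → 1
1: 0
Total: 2 + 2 + 1 + 1 + 0 = 6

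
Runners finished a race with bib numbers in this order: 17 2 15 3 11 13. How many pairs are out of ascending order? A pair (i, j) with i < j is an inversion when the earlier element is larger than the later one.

8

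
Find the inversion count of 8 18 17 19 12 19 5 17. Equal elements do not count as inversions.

13 out-of-order pairs

Sweep left to right; for each value list the smaller values that follow it:
8 → 5 → 1
18 → 17, 12, 5, 17 → 4
17 → 12, 5 → 2
19 → 12, 5, 17 → 3
12 → 5 → 1
19 → 5, 17 → 2
5 → none → 0
17 → none → 0
Sum: 1 + 4 + 2 + 3 + 1 + 2 + 0 + 0 = 13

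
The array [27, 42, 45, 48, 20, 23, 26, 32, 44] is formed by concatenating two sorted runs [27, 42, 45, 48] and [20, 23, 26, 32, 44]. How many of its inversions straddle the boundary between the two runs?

Count, for every r in R, how many entries of L exceed r:
r = 20: 27, 42, 45, 48 → 4
r = 23: 27, 42, 45, 48 → 4
r = 26: 27, 42, 45, 48 → 4
r = 32: 42, 45, 48 → 3
r = 44: 45, 48 → 2
Cross-inversions: 4 + 4 + 4 + 3 + 2 = 17

17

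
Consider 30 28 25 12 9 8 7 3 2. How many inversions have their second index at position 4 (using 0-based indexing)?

The element at index 4 is 9.
Elements before it: 30, 28, 25, 12
Those larger than 9: 30, 28, 25, 12

4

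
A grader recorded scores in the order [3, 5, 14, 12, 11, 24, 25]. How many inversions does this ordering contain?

3

Element-by-element contributions:
3: 0
5: 0
14: 2
12: 1
11: 0
24: 0
25: 0
Sum: 0 + 0 + 2 + 1 + 0 + 0 + 0 = 3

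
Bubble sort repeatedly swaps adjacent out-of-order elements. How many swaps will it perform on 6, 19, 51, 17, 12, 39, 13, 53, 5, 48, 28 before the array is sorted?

The minimum number of adjacent swaps to sort an array equals its inversion count, since every such swap removes exactly one inversion.
Count inversions — for each element, later elements that are smaller:
6: 5 → 1
19: 17, 12, 13, 5 → 4
51: 17, 12, 39, 13, 5, 48, 28 → 7
17: 12, 13, 5 → 3
12: 5 → 1
39: 13, 5, 28 → 3
13: 5 → 1
53: 5, 48, 28 → 3
5: none → 0
48: 28 → 1
28: none → 0
Total inversions: 1 + 4 + 7 + 3 + 1 + 3 + 1 + 3 + 0 + 1 + 0 = 24

24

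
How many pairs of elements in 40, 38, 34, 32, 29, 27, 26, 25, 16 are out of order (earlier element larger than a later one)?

There are 36 inversions.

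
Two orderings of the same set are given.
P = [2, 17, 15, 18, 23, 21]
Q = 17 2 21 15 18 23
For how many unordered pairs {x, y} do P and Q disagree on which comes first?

Assign each item its position (1..6) in the first ordering, then rewrite the second ordering as that position sequence:
positions: 2→1, 17→2, 15→3, 18→4, 23→5, 21→6
second ordering as positions: [2, 1, 6, 3, 4, 5]
Discordant pairs = inversions in this position sequence.
2: 1 → 1
1: 0
6: 3, 4, 5 → 3
3: 0
4: 0
5: 0
Total: 1 + 0 + 3 + 0 + 0 + 0 = 4

4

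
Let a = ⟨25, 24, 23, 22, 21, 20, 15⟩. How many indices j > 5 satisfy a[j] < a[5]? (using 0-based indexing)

1 such element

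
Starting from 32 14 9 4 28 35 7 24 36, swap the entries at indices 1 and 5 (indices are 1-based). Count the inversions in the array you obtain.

Positions 1 and 5 hold 32 and 28; after swapping, the array is [28, 14, 9, 4, 32, 35, 7, 24, 36].
For each element, count later entries that are smaller:
28 → 14, 9, 4, 7, 24 → 5
14 → 9, 4, 7 → 3
9 → 4, 7 → 2
4 → none → 0
32 → 7, 24 → 2
35 → 7, 24 → 2
7 → none → 0
24 → none → 0
36 → none → 0
Sum: 5 + 3 + 2 + 0 + 2 + 2 + 0 + 0 + 0 = 14

14 inversions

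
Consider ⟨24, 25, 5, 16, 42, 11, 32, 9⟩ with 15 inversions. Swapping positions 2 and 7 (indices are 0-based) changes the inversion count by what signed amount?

Positions 2 and 7 hold 5 and 9; after swapping, the array is [24, 25, 9, 16, 42, 11, 32, 5].
Element-by-element contributions:
24: 4
25: 4
9: 1
16: 2
42: 3
11: 1
32: 1
5: 0
Sum: 4 + 4 + 1 + 2 + 3 + 1 + 1 + 0 = 16
Change: 16 − 15 = +1

+1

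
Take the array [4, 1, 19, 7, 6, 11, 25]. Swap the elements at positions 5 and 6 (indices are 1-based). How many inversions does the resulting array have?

6 inversions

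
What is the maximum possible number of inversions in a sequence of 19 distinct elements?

Inversions: 171

The maximum occurs when the array is in strictly decreasing order: every one of the C(19, 2) pairs is inverted.
C(19, 2) = 19·18/2 = 171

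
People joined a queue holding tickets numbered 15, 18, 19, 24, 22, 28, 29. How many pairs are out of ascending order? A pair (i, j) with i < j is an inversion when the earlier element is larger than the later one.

Sweep left to right; for each value list the smaller values that follow it:
15 → none → 0
18 → none → 0
19 → none → 0
24 → 22 → 1
22 → none → 0
28 → none → 0
29 → none → 0
Sum: 0 + 0 + 0 + 1 + 0 + 0 + 0 = 1

1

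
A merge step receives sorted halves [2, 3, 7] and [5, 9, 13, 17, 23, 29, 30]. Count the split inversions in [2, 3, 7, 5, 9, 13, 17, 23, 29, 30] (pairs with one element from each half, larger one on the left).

There is 1 split inversion.

Take each right-half value and tally the left-half values above it:
r = 5: 7 → 1
r = 9: none → 0
r = 13: none → 0
r = 17: none → 0
r = 23: none → 0
r = 29: none → 0
r = 30: none → 0
Cross-inversions: 1 + 0 + 0 + 0 + 0 + 0 + 0 = 1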